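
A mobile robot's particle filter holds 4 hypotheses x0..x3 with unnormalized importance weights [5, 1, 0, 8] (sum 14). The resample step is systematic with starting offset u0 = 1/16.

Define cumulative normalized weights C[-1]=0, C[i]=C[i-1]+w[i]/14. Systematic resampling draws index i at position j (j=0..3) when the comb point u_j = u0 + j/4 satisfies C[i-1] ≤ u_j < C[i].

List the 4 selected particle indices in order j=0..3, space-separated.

C = [5/14, 3/7, 3/7, 1]
j=0: u_0=1/16 ∈ [0, 5/14) → index 0
j=1: u_1=5/16 ∈ [0, 5/14) → index 0
j=2: u_2=9/16 ∈ [3/7, 1) → index 3
j=3: u_3=13/16 ∈ [3/7, 1) → index 3

0 0 3 3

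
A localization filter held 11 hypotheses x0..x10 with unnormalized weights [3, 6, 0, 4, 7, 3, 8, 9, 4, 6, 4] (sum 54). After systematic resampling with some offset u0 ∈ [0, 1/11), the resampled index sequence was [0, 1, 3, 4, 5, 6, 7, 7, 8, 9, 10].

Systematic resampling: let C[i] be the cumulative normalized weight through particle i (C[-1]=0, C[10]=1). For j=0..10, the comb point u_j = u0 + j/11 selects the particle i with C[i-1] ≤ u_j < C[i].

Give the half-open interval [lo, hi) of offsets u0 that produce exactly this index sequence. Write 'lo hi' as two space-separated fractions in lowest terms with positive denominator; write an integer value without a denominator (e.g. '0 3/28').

17/594 1/18

C = [1/18, 1/6, 1/6, 13/54, 10/27, 23/54, 31/54, 20/27, 22/27, 25/27, 1]
j=0 picked index 0: u0 ∈ [0, 1/18)
j=1 picked index 1: u0 ∈ [-7/198, 5/66)
j=2 picked index 3: u0 ∈ [-1/66, 35/594)
j=3 picked index 4: u0 ∈ [-19/594, 29/297)
j=4 picked index 5: u0 ∈ [2/297, 37/594)
j=5 picked index 6: u0 ∈ [-17/594, 71/594)
j=6 picked index 7: u0 ∈ [17/594, 58/297)
j=7 picked index 7: u0 ∈ [-37/594, 31/297)
j=8 picked index 8: u0 ∈ [4/297, 26/297)
j=9 picked index 9: u0 ∈ [-1/297, 32/297)
j=10 picked index 10: u0 ∈ [5/297, 1/11)
intersection: [17/594, 1/18)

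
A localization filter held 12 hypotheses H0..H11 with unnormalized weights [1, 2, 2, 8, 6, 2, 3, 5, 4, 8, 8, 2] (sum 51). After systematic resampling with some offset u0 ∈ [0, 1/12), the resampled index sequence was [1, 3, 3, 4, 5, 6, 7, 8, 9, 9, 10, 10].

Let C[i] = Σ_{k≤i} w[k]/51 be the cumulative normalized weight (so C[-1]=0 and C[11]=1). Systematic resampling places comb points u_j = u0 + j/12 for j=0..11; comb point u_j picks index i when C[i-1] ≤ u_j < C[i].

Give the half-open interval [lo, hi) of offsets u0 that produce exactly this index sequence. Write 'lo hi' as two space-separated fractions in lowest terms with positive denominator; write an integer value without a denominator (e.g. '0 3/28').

C = [1/51, 1/17, 5/51, 13/51, 19/51, 7/17, 8/17, 29/51, 11/17, 41/51, 49/51, 1]
j=0 picked index 1: u0 ∈ [1/51, 1/17)
j=1 picked index 3: u0 ∈ [1/68, 35/204)
j=2 picked index 3: u0 ∈ [-7/102, 3/34)
j=3 picked index 4: u0 ∈ [1/204, 25/204)
j=4 picked index 5: u0 ∈ [2/51, 4/51)
j=5 picked index 6: u0 ∈ [-1/204, 11/204)
j=6 picked index 7: u0 ∈ [-1/34, 7/102)
j=7 picked index 8: u0 ∈ [-1/68, 13/204)
j=8 picked index 9: u0 ∈ [-1/51, 7/51)
j=9 picked index 9: u0 ∈ [-7/68, 11/204)
j=10 picked index 10: u0 ∈ [-1/34, 13/102)
j=11 picked index 10: u0 ∈ [-23/204, 3/68)
intersection: [2/51, 3/68)

2/51 3/68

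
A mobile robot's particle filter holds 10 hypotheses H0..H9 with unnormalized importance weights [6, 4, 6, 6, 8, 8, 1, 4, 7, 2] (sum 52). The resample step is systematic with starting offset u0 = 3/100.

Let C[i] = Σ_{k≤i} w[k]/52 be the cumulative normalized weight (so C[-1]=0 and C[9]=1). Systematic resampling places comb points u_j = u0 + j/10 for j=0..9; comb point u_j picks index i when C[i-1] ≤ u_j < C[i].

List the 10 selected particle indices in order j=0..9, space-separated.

0 1 2 3 4 4 5 5 8 8

C = [3/26, 5/26, 4/13, 11/26, 15/26, 19/26, 3/4, 43/52, 25/26, 1]
j=0: u_0=3/100 ∈ [0, 3/26) → index 0
j=1: u_1=13/100 ∈ [3/26, 5/26) → index 1
j=2: u_2=23/100 ∈ [5/26, 4/13) → index 2
j=3: u_3=33/100 ∈ [4/13, 11/26) → index 3
j=4: u_4=43/100 ∈ [11/26, 15/26) → index 4
j=5: u_5=53/100 ∈ [11/26, 15/26) → index 4
j=6: u_6=63/100 ∈ [15/26, 19/26) → index 5
j=7: u_7=73/100 ∈ [15/26, 19/26) → index 5
j=8: u_8=83/100 ∈ [43/52, 25/26) → index 8
j=9: u_9=93/100 ∈ [43/52, 25/26) → index 8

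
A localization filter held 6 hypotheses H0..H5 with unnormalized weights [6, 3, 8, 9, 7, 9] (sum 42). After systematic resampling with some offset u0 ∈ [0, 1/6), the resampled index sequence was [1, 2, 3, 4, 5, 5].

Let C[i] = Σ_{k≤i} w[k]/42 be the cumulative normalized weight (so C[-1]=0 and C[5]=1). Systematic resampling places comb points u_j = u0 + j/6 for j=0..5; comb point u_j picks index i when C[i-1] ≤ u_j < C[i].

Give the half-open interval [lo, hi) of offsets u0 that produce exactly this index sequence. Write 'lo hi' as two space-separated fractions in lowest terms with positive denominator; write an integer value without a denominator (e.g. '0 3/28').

C = [1/7, 3/14, 17/42, 13/21, 11/14, 1]
j=0 picked index 1: u0 ∈ [1/7, 3/14)
j=1 picked index 2: u0 ∈ [1/21, 5/21)
j=2 picked index 3: u0 ∈ [1/14, 2/7)
j=3 picked index 4: u0 ∈ [5/42, 2/7)
j=4 picked index 5: u0 ∈ [5/42, 1/3)
j=5 picked index 5: u0 ∈ [-1/21, 1/6)
intersection: [1/7, 1/6)

1/7 1/6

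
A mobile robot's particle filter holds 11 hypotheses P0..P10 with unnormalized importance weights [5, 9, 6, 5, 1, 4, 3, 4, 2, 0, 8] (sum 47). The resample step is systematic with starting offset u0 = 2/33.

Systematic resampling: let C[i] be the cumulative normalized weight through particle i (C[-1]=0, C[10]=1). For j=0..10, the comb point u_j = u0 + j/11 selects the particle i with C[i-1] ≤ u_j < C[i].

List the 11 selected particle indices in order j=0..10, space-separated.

C = [5/47, 14/47, 20/47, 25/47, 26/47, 30/47, 33/47, 37/47, 39/47, 39/47, 1]
j=0: u_0=2/33 ∈ [0, 5/47) → index 0
j=1: u_1=5/33 ∈ [5/47, 14/47) → index 1
j=2: u_2=8/33 ∈ [5/47, 14/47) → index 1
j=3: u_3=1/3 ∈ [14/47, 20/47) → index 2
j=4: u_4=14/33 ∈ [14/47, 20/47) → index 2
j=5: u_5=17/33 ∈ [20/47, 25/47) → index 3
j=6: u_6=20/33 ∈ [26/47, 30/47) → index 5
j=7: u_7=23/33 ∈ [30/47, 33/47) → index 6
j=8: u_8=26/33 ∈ [37/47, 39/47) → index 8
j=9: u_9=29/33 ∈ [39/47, 1) → index 10
j=10: u_10=32/33 ∈ [39/47, 1) → index 10

0 1 1 2 2 3 5 6 8 10 10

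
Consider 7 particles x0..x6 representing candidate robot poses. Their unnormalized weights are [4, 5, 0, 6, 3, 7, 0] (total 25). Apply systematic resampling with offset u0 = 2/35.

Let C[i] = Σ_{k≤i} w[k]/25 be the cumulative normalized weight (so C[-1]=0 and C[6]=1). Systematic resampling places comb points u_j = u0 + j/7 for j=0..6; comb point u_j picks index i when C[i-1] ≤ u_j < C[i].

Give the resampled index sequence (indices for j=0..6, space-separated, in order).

0 1 1 3 4 5 5

C = [4/25, 9/25, 9/25, 3/5, 18/25, 1, 1]
j=0: u_0=2/35 ∈ [0, 4/25) → index 0
j=1: u_1=1/5 ∈ [4/25, 9/25) → index 1
j=2: u_2=12/35 ∈ [4/25, 9/25) → index 1
j=3: u_3=17/35 ∈ [9/25, 3/5) → index 3
j=4: u_4=22/35 ∈ [3/5, 18/25) → index 4
j=5: u_5=27/35 ∈ [18/25, 1) → index 5
j=6: u_6=32/35 ∈ [18/25, 1) → index 5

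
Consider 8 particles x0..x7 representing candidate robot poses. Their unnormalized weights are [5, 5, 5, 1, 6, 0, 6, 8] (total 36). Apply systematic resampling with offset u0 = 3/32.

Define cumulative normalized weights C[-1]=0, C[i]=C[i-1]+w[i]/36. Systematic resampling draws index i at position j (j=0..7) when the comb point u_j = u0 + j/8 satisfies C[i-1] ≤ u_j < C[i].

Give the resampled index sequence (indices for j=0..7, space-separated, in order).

0 1 2 4 4 6 7 7

C = [5/36, 5/18, 5/12, 4/9, 11/18, 11/18, 7/9, 1]
j=0: u_0=3/32 ∈ [0, 5/36) → index 0
j=1: u_1=7/32 ∈ [5/36, 5/18) → index 1
j=2: u_2=11/32 ∈ [5/18, 5/12) → index 2
j=3: u_3=15/32 ∈ [4/9, 11/18) → index 4
j=4: u_4=19/32 ∈ [4/9, 11/18) → index 4
j=5: u_5=23/32 ∈ [11/18, 7/9) → index 6
j=6: u_6=27/32 ∈ [7/9, 1) → index 7
j=7: u_7=31/32 ∈ [7/9, 1) → index 7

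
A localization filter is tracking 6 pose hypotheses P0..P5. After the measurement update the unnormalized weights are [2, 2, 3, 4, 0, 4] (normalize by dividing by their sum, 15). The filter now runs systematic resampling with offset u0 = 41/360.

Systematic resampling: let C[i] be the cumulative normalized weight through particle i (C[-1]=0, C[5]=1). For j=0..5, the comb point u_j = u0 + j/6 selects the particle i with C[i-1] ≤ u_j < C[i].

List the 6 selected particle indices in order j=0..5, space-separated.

C = [2/15, 4/15, 7/15, 11/15, 11/15, 1]
j=0: u_0=41/360 ∈ [0, 2/15) → index 0
j=1: u_1=101/360 ∈ [4/15, 7/15) → index 2
j=2: u_2=161/360 ∈ [4/15, 7/15) → index 2
j=3: u_3=221/360 ∈ [7/15, 11/15) → index 3
j=4: u_4=281/360 ∈ [11/15, 1) → index 5
j=5: u_5=341/360 ∈ [11/15, 1) → index 5

0 2 2 3 5 5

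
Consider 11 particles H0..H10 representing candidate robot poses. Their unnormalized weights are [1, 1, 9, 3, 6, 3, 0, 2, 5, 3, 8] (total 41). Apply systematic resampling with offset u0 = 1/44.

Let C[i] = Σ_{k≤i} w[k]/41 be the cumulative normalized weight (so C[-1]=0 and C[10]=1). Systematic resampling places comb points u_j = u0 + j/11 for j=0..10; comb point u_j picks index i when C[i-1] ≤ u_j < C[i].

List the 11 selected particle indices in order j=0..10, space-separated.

0 2 2 3 4 4 7 8 9 10 10

C = [1/41, 2/41, 11/41, 14/41, 20/41, 23/41, 23/41, 25/41, 30/41, 33/41, 1]
j=0: u_0=1/44 ∈ [0, 1/41) → index 0
j=1: u_1=5/44 ∈ [2/41, 11/41) → index 2
j=2: u_2=9/44 ∈ [2/41, 11/41) → index 2
j=3: u_3=13/44 ∈ [11/41, 14/41) → index 3
j=4: u_4=17/44 ∈ [14/41, 20/41) → index 4
j=5: u_5=21/44 ∈ [14/41, 20/41) → index 4
j=6: u_6=25/44 ∈ [23/41, 25/41) → index 7
j=7: u_7=29/44 ∈ [25/41, 30/41) → index 8
j=8: u_8=3/4 ∈ [30/41, 33/41) → index 9
j=9: u_9=37/44 ∈ [33/41, 1) → index 10
j=10: u_10=41/44 ∈ [33/41, 1) → index 10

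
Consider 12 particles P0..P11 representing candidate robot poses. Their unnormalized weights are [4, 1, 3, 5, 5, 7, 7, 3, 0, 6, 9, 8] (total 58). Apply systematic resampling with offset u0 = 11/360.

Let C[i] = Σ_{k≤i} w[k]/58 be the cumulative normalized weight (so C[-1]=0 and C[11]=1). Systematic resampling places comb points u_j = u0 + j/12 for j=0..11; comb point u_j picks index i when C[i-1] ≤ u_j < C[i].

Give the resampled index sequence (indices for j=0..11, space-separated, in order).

C = [2/29, 5/58, 4/29, 13/58, 9/29, 25/58, 16/29, 35/58, 35/58, 41/58, 25/29, 1]
j=0: u_0=11/360 ∈ [0, 2/29) → index 0
j=1: u_1=41/360 ∈ [5/58, 4/29) → index 2
j=2: u_2=71/360 ∈ [4/29, 13/58) → index 3
j=3: u_3=101/360 ∈ [13/58, 9/29) → index 4
j=4: u_4=131/360 ∈ [9/29, 25/58) → index 5
j=5: u_5=161/360 ∈ [25/58, 16/29) → index 6
j=6: u_6=191/360 ∈ [25/58, 16/29) → index 6
j=7: u_7=221/360 ∈ [35/58, 41/58) → index 9
j=8: u_8=251/360 ∈ [35/58, 41/58) → index 9
j=9: u_9=281/360 ∈ [41/58, 25/29) → index 10
j=10: u_10=311/360 ∈ [25/29, 1) → index 11
j=11: u_11=341/360 ∈ [25/29, 1) → index 11

0 2 3 4 5 6 6 9 9 10 11 11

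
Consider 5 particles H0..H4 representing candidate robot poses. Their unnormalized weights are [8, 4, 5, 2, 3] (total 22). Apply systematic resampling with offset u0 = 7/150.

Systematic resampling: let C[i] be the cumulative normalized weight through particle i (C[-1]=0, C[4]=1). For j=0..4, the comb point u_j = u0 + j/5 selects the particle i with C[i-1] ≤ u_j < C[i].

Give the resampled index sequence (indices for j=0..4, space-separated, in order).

C = [4/11, 6/11, 17/22, 19/22, 1]
j=0: u_0=7/150 ∈ [0, 4/11) → index 0
j=1: u_1=37/150 ∈ [0, 4/11) → index 0
j=2: u_2=67/150 ∈ [4/11, 6/11) → index 1
j=3: u_3=97/150 ∈ [6/11, 17/22) → index 2
j=4: u_4=127/150 ∈ [17/22, 19/22) → index 3

0 0 1 2 3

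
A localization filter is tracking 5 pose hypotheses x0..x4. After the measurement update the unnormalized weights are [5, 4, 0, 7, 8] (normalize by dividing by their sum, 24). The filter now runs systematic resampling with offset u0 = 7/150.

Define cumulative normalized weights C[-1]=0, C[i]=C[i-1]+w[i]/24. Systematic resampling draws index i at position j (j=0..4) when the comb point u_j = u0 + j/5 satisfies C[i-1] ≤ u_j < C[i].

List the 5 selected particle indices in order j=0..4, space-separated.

C = [5/24, 3/8, 3/8, 2/3, 1]
j=0: u_0=7/150 ∈ [0, 5/24) → index 0
j=1: u_1=37/150 ∈ [5/24, 3/8) → index 1
j=2: u_2=67/150 ∈ [3/8, 2/3) → index 3
j=3: u_3=97/150 ∈ [3/8, 2/3) → index 3
j=4: u_4=127/150 ∈ [2/3, 1) → index 4

0 1 3 3 4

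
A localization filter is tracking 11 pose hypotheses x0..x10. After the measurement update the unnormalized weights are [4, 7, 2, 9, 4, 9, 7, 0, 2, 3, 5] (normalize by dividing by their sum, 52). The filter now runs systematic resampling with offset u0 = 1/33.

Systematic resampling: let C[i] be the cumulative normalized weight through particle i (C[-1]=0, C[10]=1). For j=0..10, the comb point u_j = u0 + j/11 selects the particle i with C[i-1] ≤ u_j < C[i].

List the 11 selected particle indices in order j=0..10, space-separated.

0 1 2 3 3 4 5 5 6 9 10

C = [1/13, 11/52, 1/4, 11/26, 1/2, 35/52, 21/26, 21/26, 11/13, 47/52, 1]
j=0: u_0=1/33 ∈ [0, 1/13) → index 0
j=1: u_1=4/33 ∈ [1/13, 11/52) → index 1
j=2: u_2=7/33 ∈ [11/52, 1/4) → index 2
j=3: u_3=10/33 ∈ [1/4, 11/26) → index 3
j=4: u_4=13/33 ∈ [1/4, 11/26) → index 3
j=5: u_5=16/33 ∈ [11/26, 1/2) → index 4
j=6: u_6=19/33 ∈ [1/2, 35/52) → index 5
j=7: u_7=2/3 ∈ [1/2, 35/52) → index 5
j=8: u_8=25/33 ∈ [35/52, 21/26) → index 6
j=9: u_9=28/33 ∈ [11/13, 47/52) → index 9
j=10: u_10=31/33 ∈ [47/52, 1) → index 10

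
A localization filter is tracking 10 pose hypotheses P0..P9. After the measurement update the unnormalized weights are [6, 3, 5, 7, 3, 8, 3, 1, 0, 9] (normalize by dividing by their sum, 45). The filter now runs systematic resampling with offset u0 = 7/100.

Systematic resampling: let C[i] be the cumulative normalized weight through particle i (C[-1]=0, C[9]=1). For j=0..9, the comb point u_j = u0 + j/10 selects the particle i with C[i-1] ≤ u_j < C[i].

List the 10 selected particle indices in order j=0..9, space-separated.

C = [2/15, 1/5, 14/45, 7/15, 8/15, 32/45, 7/9, 4/5, 4/5, 1]
j=0: u_0=7/100 ∈ [0, 2/15) → index 0
j=1: u_1=17/100 ∈ [2/15, 1/5) → index 1
j=2: u_2=27/100 ∈ [1/5, 14/45) → index 2
j=3: u_3=37/100 ∈ [14/45, 7/15) → index 3
j=4: u_4=47/100 ∈ [7/15, 8/15) → index 4
j=5: u_5=57/100 ∈ [8/15, 32/45) → index 5
j=6: u_6=67/100 ∈ [8/15, 32/45) → index 5
j=7: u_7=77/100 ∈ [32/45, 7/9) → index 6
j=8: u_8=87/100 ∈ [4/5, 1) → index 9
j=9: u_9=97/100 ∈ [4/5, 1) → index 9

0 1 2 3 4 5 5 6 9 9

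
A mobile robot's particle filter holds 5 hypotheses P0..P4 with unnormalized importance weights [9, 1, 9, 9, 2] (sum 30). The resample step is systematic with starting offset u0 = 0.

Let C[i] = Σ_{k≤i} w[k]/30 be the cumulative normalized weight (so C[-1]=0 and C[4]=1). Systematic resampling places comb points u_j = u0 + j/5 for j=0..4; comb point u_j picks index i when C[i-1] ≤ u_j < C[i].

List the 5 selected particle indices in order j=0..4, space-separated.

0 0 2 2 3

C = [3/10, 1/3, 19/30, 14/15, 1]
j=0: u_0=0 ∈ [0, 3/10) → index 0
j=1: u_1=1/5 ∈ [0, 3/10) → index 0
j=2: u_2=2/5 ∈ [1/3, 19/30) → index 2
j=3: u_3=3/5 ∈ [1/3, 19/30) → index 2
j=4: u_4=4/5 ∈ [19/30, 14/15) → index 3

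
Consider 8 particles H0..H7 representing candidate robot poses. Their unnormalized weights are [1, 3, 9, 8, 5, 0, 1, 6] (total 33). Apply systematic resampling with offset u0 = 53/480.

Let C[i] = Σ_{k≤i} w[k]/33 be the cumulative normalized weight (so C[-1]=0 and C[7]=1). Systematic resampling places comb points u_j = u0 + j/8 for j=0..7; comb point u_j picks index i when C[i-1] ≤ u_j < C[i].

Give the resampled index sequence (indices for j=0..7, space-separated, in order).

C = [1/33, 4/33, 13/33, 7/11, 26/33, 26/33, 9/11, 1]
j=0: u_0=53/480 ∈ [1/33, 4/33) → index 1
j=1: u_1=113/480 ∈ [4/33, 13/33) → index 2
j=2: u_2=173/480 ∈ [4/33, 13/33) → index 2
j=3: u_3=233/480 ∈ [13/33, 7/11) → index 3
j=4: u_4=293/480 ∈ [13/33, 7/11) → index 3
j=5: u_5=353/480 ∈ [7/11, 26/33) → index 4
j=6: u_6=413/480 ∈ [9/11, 1) → index 7
j=7: u_7=473/480 ∈ [9/11, 1) → index 7

1 2 2 3 3 4 7 7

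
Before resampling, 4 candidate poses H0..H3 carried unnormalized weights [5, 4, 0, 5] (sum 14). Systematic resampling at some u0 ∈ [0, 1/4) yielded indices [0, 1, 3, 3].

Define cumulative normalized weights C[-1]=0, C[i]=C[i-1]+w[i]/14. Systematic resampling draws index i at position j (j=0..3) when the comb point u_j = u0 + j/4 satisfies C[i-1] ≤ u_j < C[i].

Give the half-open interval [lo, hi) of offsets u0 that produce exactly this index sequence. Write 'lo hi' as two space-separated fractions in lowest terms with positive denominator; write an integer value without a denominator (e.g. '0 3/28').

1/7 1/4

C = [5/14, 9/14, 9/14, 1]
j=0 picked index 0: u0 ∈ [0, 5/14)
j=1 picked index 1: u0 ∈ [3/28, 11/28)
j=2 picked index 3: u0 ∈ [1/7, 1/2)
j=3 picked index 3: u0 ∈ [-3/28, 1/4)
intersection: [1/7, 1/4)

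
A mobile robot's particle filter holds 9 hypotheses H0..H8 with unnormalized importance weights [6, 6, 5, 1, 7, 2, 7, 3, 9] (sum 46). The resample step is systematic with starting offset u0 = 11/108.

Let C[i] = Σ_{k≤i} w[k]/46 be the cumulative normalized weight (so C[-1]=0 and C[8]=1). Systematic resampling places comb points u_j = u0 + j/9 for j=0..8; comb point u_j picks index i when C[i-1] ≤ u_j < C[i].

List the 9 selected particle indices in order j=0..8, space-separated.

C = [3/23, 6/23, 17/46, 9/23, 25/46, 27/46, 17/23, 37/46, 1]
j=0: u_0=11/108 ∈ [0, 3/23) → index 0
j=1: u_1=23/108 ∈ [3/23, 6/23) → index 1
j=2: u_2=35/108 ∈ [6/23, 17/46) → index 2
j=3: u_3=47/108 ∈ [9/23, 25/46) → index 4
j=4: u_4=59/108 ∈ [25/46, 27/46) → index 5
j=5: u_5=71/108 ∈ [27/46, 17/23) → index 6
j=6: u_6=83/108 ∈ [17/23, 37/46) → index 7
j=7: u_7=95/108 ∈ [37/46, 1) → index 8
j=8: u_8=107/108 ∈ [37/46, 1) → index 8

0 1 2 4 5 6 7 8 8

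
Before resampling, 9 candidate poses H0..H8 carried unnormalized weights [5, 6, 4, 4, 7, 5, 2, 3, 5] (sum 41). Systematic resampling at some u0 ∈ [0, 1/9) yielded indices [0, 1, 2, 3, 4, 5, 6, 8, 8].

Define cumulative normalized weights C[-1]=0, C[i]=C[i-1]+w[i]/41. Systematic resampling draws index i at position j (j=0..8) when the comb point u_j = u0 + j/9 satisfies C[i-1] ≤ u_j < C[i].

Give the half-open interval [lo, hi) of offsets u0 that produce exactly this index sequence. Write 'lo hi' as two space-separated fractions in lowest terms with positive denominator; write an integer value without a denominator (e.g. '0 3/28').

37/369 1/9

C = [5/41, 11/41, 15/41, 19/41, 26/41, 31/41, 33/41, 36/41, 1]
j=0 picked index 0: u0 ∈ [0, 5/41)
j=1 picked index 1: u0 ∈ [4/369, 58/369)
j=2 picked index 2: u0 ∈ [17/369, 53/369)
j=3 picked index 3: u0 ∈ [4/123, 16/123)
j=4 picked index 4: u0 ∈ [7/369, 70/369)
j=5 picked index 5: u0 ∈ [29/369, 74/369)
j=6 picked index 6: u0 ∈ [11/123, 17/123)
j=7 picked index 8: u0 ∈ [37/369, 2/9)
j=8 picked index 8: u0 ∈ [-4/369, 1/9)
intersection: [37/369, 1/9)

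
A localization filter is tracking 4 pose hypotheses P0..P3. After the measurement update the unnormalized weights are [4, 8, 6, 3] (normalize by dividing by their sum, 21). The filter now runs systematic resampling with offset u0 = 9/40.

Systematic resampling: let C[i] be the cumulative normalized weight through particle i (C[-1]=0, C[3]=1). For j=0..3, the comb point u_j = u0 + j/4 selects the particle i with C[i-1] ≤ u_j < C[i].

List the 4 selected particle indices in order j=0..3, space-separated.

C = [4/21, 4/7, 6/7, 1]
j=0: u_0=9/40 ∈ [4/21, 4/7) → index 1
j=1: u_1=19/40 ∈ [4/21, 4/7) → index 1
j=2: u_2=29/40 ∈ [4/7, 6/7) → index 2
j=3: u_3=39/40 ∈ [6/7, 1) → index 3

1 1 2 3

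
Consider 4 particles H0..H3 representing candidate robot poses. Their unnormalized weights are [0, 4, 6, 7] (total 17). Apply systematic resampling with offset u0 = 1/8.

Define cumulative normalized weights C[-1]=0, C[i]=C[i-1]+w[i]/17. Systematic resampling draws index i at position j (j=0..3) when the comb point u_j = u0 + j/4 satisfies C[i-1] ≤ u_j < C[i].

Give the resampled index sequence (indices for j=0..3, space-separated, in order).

1 2 3 3

C = [0, 4/17, 10/17, 1]
j=0: u_0=1/8 ∈ [0, 4/17) → index 1
j=1: u_1=3/8 ∈ [4/17, 10/17) → index 2
j=2: u_2=5/8 ∈ [10/17, 1) → index 3
j=3: u_3=7/8 ∈ [10/17, 1) → index 3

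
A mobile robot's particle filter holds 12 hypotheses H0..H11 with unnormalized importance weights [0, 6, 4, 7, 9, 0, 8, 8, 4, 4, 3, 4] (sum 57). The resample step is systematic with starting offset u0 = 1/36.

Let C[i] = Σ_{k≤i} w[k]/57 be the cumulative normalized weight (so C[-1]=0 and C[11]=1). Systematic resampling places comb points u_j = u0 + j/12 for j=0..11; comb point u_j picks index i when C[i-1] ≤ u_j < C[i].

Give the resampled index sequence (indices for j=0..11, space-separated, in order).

C = [0, 2/19, 10/57, 17/57, 26/57, 26/57, 34/57, 14/19, 46/57, 50/57, 53/57, 1]
j=0: u_0=1/36 ∈ [0, 2/19) → index 1
j=1: u_1=1/9 ∈ [2/19, 10/57) → index 2
j=2: u_2=7/36 ∈ [10/57, 17/57) → index 3
j=3: u_3=5/18 ∈ [10/57, 17/57) → index 3
j=4: u_4=13/36 ∈ [17/57, 26/57) → index 4
j=5: u_5=4/9 ∈ [17/57, 26/57) → index 4
j=6: u_6=19/36 ∈ [26/57, 34/57) → index 6
j=7: u_7=11/18 ∈ [34/57, 14/19) → index 7
j=8: u_8=25/36 ∈ [34/57, 14/19) → index 7
j=9: u_9=7/9 ∈ [14/19, 46/57) → index 8
j=10: u_10=31/36 ∈ [46/57, 50/57) → index 9
j=11: u_11=17/18 ∈ [53/57, 1) → index 11

1 2 3 3 4 4 6 7 7 8 9 11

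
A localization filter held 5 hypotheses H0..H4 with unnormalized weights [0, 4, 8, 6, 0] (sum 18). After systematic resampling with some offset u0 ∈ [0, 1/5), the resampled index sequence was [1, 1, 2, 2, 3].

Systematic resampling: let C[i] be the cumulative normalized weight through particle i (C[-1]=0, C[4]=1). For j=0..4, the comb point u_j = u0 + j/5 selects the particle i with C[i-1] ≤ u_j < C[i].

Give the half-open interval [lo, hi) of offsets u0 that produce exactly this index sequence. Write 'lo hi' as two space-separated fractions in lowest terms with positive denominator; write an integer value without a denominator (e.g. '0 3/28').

0 1/45

C = [0, 2/9, 2/3, 1, 1]
j=0 picked index 1: u0 ∈ [0, 2/9)
j=1 picked index 1: u0 ∈ [-1/5, 1/45)
j=2 picked index 2: u0 ∈ [-8/45, 4/15)
j=3 picked index 2: u0 ∈ [-17/45, 1/15)
j=4 picked index 3: u0 ∈ [-2/15, 1/5)
intersection: [0, 1/45)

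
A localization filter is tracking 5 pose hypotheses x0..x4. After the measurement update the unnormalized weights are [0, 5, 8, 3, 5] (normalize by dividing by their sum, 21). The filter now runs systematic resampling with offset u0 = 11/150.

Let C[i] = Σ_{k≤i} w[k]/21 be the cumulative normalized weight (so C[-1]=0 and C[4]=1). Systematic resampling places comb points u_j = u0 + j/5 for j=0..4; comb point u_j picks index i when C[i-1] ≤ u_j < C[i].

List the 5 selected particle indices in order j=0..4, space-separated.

1 2 2 3 4

C = [0, 5/21, 13/21, 16/21, 1]
j=0: u_0=11/150 ∈ [0, 5/21) → index 1
j=1: u_1=41/150 ∈ [5/21, 13/21) → index 2
j=2: u_2=71/150 ∈ [5/21, 13/21) → index 2
j=3: u_3=101/150 ∈ [13/21, 16/21) → index 3
j=4: u_4=131/150 ∈ [16/21, 1) → index 4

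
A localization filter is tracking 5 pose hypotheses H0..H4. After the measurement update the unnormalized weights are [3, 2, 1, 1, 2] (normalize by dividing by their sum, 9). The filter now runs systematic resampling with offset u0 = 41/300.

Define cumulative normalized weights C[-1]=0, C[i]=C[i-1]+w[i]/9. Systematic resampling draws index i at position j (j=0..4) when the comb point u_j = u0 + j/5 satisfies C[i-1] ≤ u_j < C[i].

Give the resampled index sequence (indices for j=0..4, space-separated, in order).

0 1 1 3 4

C = [1/3, 5/9, 2/3, 7/9, 1]
j=0: u_0=41/300 ∈ [0, 1/3) → index 0
j=1: u_1=101/300 ∈ [1/3, 5/9) → index 1
j=2: u_2=161/300 ∈ [1/3, 5/9) → index 1
j=3: u_3=221/300 ∈ [2/3, 7/9) → index 3
j=4: u_4=281/300 ∈ [7/9, 1) → index 4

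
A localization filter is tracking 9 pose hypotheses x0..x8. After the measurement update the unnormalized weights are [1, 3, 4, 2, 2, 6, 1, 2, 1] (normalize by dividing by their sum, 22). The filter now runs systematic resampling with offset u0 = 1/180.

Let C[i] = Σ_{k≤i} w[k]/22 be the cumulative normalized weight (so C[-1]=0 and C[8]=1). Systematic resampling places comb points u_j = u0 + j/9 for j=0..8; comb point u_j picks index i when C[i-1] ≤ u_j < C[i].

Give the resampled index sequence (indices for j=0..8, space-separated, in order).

C = [1/22, 2/11, 4/11, 5/11, 6/11, 9/11, 19/22, 21/22, 1]
j=0: u_0=1/180 ∈ [0, 1/22) → index 0
j=1: u_1=7/60 ∈ [1/22, 2/11) → index 1
j=2: u_2=41/180 ∈ [2/11, 4/11) → index 2
j=3: u_3=61/180 ∈ [2/11, 4/11) → index 2
j=4: u_4=9/20 ∈ [4/11, 5/11) → index 3
j=5: u_5=101/180 ∈ [6/11, 9/11) → index 5
j=6: u_6=121/180 ∈ [6/11, 9/11) → index 5
j=7: u_7=47/60 ∈ [6/11, 9/11) → index 5
j=8: u_8=161/180 ∈ [19/22, 21/22) → index 7

0 1 2 2 3 5 5 5 7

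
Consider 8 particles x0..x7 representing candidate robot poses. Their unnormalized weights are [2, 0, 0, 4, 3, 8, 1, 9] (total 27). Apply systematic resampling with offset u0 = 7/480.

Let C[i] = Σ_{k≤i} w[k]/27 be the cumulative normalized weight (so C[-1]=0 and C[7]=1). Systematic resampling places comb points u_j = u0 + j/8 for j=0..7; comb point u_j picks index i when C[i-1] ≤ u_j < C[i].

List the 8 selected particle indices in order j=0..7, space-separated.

0 3 4 5 5 6 7 7

C = [2/27, 2/27, 2/27, 2/9, 1/3, 17/27, 2/3, 1]
j=0: u_0=7/480 ∈ [0, 2/27) → index 0
j=1: u_1=67/480 ∈ [2/27, 2/9) → index 3
j=2: u_2=127/480 ∈ [2/9, 1/3) → index 4
j=3: u_3=187/480 ∈ [1/3, 17/27) → index 5
j=4: u_4=247/480 ∈ [1/3, 17/27) → index 5
j=5: u_5=307/480 ∈ [17/27, 2/3) → index 6
j=6: u_6=367/480 ∈ [2/3, 1) → index 7
j=7: u_7=427/480 ∈ [2/3, 1) → index 7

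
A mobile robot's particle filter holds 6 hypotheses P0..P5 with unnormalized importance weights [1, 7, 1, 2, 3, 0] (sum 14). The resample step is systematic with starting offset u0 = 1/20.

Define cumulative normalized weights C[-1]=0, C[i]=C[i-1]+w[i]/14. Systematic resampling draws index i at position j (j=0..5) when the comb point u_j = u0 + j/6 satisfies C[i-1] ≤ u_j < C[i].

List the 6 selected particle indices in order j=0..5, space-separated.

C = [1/14, 4/7, 9/14, 11/14, 1, 1]
j=0: u_0=1/20 ∈ [0, 1/14) → index 0
j=1: u_1=13/60 ∈ [1/14, 4/7) → index 1
j=2: u_2=23/60 ∈ [1/14, 4/7) → index 1
j=3: u_3=11/20 ∈ [1/14, 4/7) → index 1
j=4: u_4=43/60 ∈ [9/14, 11/14) → index 3
j=5: u_5=53/60 ∈ [11/14, 1) → index 4

0 1 1 1 3 4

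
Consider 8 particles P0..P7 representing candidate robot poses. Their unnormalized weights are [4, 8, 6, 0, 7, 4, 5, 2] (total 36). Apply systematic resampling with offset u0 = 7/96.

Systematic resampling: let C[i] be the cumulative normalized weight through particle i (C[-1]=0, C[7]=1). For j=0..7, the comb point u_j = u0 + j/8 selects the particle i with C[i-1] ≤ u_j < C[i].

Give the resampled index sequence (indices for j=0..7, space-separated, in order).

C = [1/9, 1/3, 1/2, 1/2, 25/36, 29/36, 17/18, 1]
j=0: u_0=7/96 ∈ [0, 1/9) → index 0
j=1: u_1=19/96 ∈ [1/9, 1/3) → index 1
j=2: u_2=31/96 ∈ [1/9, 1/3) → index 1
j=3: u_3=43/96 ∈ [1/3, 1/2) → index 2
j=4: u_4=55/96 ∈ [1/2, 25/36) → index 4
j=5: u_5=67/96 ∈ [25/36, 29/36) → index 5
j=6: u_6=79/96 ∈ [29/36, 17/18) → index 6
j=7: u_7=91/96 ∈ [17/18, 1) → index 7

0 1 1 2 4 5 6 7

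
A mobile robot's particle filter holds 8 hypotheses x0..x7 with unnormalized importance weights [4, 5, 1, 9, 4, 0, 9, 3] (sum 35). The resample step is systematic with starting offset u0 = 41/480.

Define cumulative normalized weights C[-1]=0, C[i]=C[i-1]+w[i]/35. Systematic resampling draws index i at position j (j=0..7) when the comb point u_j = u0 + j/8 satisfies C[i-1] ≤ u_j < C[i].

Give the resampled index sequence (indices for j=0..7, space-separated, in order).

0 1 3 3 4 6 6 7

C = [4/35, 9/35, 2/7, 19/35, 23/35, 23/35, 32/35, 1]
j=0: u_0=41/480 ∈ [0, 4/35) → index 0
j=1: u_1=101/480 ∈ [4/35, 9/35) → index 1
j=2: u_2=161/480 ∈ [2/7, 19/35) → index 3
j=3: u_3=221/480 ∈ [2/7, 19/35) → index 3
j=4: u_4=281/480 ∈ [19/35, 23/35) → index 4
j=5: u_5=341/480 ∈ [23/35, 32/35) → index 6
j=6: u_6=401/480 ∈ [23/35, 32/35) → index 6
j=7: u_7=461/480 ∈ [32/35, 1) → index 7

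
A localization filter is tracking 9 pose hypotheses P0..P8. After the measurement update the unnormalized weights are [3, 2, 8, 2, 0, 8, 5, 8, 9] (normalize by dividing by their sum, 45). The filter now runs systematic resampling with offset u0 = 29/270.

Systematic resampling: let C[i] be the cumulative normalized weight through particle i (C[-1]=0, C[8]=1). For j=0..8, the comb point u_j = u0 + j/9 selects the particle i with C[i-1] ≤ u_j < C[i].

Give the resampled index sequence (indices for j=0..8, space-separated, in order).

1 2 3 5 6 7 7 8 8

C = [1/15, 1/9, 13/45, 1/3, 1/3, 23/45, 28/45, 4/5, 1]
j=0: u_0=29/270 ∈ [1/15, 1/9) → index 1
j=1: u_1=59/270 ∈ [1/9, 13/45) → index 2
j=2: u_2=89/270 ∈ [13/45, 1/3) → index 3
j=3: u_3=119/270 ∈ [1/3, 23/45) → index 5
j=4: u_4=149/270 ∈ [23/45, 28/45) → index 6
j=5: u_5=179/270 ∈ [28/45, 4/5) → index 7
j=6: u_6=209/270 ∈ [28/45, 4/5) → index 7
j=7: u_7=239/270 ∈ [4/5, 1) → index 8
j=8: u_8=269/270 ∈ [4/5, 1) → index 8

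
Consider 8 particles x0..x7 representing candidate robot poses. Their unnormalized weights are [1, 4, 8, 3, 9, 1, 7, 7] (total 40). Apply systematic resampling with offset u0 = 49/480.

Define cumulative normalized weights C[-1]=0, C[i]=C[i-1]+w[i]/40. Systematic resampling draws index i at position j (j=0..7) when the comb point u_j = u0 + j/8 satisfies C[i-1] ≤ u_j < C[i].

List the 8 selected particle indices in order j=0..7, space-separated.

C = [1/40, 1/8, 13/40, 2/5, 5/8, 13/20, 33/40, 1]
j=0: u_0=49/480 ∈ [1/40, 1/8) → index 1
j=1: u_1=109/480 ∈ [1/8, 13/40) → index 2
j=2: u_2=169/480 ∈ [13/40, 2/5) → index 3
j=3: u_3=229/480 ∈ [2/5, 5/8) → index 4
j=4: u_4=289/480 ∈ [2/5, 5/8) → index 4
j=5: u_5=349/480 ∈ [13/20, 33/40) → index 6
j=6: u_6=409/480 ∈ [33/40, 1) → index 7
j=7: u_7=469/480 ∈ [33/40, 1) → index 7

1 2 3 4 4 6 7 7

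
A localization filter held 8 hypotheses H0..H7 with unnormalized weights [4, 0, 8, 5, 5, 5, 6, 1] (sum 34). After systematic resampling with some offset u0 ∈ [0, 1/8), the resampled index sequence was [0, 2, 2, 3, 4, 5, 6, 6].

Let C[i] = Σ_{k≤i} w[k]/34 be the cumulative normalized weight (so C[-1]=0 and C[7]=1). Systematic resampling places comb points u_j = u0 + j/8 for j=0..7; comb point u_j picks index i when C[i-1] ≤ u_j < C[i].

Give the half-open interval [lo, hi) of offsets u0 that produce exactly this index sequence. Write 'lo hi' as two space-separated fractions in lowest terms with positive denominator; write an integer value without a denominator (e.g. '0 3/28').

C = [2/17, 2/17, 6/17, 1/2, 11/17, 27/34, 33/34, 1]
j=0 picked index 0: u0 ∈ [0, 2/17)
j=1 picked index 2: u0 ∈ [-1/136, 31/136)
j=2 picked index 2: u0 ∈ [-9/68, 7/68)
j=3 picked index 3: u0 ∈ [-3/136, 1/8)
j=4 picked index 4: u0 ∈ [0, 5/34)
j=5 picked index 5: u0 ∈ [3/136, 23/136)
j=6 picked index 6: u0 ∈ [3/68, 15/68)
j=7 picked index 6: u0 ∈ [-11/136, 13/136)
intersection: [3/68, 13/136)

3/68 13/136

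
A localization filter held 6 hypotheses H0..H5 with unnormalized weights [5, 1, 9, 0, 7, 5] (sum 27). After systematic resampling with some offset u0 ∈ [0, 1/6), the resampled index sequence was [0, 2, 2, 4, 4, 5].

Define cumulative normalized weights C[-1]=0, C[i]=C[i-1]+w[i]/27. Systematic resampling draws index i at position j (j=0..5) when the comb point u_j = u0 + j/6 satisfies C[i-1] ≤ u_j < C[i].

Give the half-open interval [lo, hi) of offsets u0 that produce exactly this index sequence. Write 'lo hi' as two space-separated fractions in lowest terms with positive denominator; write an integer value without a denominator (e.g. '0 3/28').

C = [5/27, 2/9, 5/9, 5/9, 22/27, 1]
j=0 picked index 0: u0 ∈ [0, 5/27)
j=1 picked index 2: u0 ∈ [1/18, 7/18)
j=2 picked index 2: u0 ∈ [-1/9, 2/9)
j=3 picked index 4: u0 ∈ [1/18, 17/54)
j=4 picked index 4: u0 ∈ [-1/9, 4/27)
j=5 picked index 5: u0 ∈ [-1/54, 1/6)
intersection: [1/18, 4/27)

1/18 4/27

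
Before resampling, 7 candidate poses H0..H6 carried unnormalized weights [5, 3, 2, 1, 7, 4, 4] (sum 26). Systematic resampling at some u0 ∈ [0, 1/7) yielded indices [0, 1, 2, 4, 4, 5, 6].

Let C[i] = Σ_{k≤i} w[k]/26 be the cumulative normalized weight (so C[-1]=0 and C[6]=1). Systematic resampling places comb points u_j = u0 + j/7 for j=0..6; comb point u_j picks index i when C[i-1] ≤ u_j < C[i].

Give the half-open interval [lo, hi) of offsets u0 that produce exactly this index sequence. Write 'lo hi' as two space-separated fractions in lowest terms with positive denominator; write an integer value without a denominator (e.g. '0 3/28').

C = [5/26, 4/13, 5/13, 11/26, 9/13, 11/13, 1]
j=0 picked index 0: u0 ∈ [0, 5/26)
j=1 picked index 1: u0 ∈ [9/182, 15/91)
j=2 picked index 2: u0 ∈ [2/91, 9/91)
j=3 picked index 4: u0 ∈ [-1/182, 24/91)
j=4 picked index 4: u0 ∈ [-27/182, 11/91)
j=5 picked index 5: u0 ∈ [-2/91, 12/91)
j=6 picked index 6: u0 ∈ [-1/91, 1/7)
intersection: [9/182, 9/91)

9/182 9/91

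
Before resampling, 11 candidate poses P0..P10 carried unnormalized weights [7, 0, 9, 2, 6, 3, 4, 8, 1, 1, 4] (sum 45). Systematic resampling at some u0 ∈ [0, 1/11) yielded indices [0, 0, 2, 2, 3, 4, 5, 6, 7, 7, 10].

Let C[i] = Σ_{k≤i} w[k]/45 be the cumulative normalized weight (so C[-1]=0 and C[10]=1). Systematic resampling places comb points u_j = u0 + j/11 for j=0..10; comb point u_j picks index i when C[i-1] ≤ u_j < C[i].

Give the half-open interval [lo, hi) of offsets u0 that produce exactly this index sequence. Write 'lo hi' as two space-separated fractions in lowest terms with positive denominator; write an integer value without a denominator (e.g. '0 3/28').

C = [7/45, 7/45, 16/45, 2/5, 8/15, 3/5, 31/45, 13/15, 8/9, 41/45, 1]
j=0 picked index 0: u0 ∈ [0, 7/45)
j=1 picked index 0: u0 ∈ [-1/11, 32/495)
j=2 picked index 2: u0 ∈ [-13/495, 86/495)
j=3 picked index 2: u0 ∈ [-58/495, 41/495)
j=4 picked index 3: u0 ∈ [-4/495, 2/55)
j=5 picked index 4: u0 ∈ [-3/55, 13/165)
j=6 picked index 5: u0 ∈ [-2/165, 3/55)
j=7 picked index 6: u0 ∈ [-2/55, 26/495)
j=8 picked index 7: u0 ∈ [-19/495, 23/165)
j=9 picked index 7: u0 ∈ [-64/495, 8/165)
j=10 picked index 10: u0 ∈ [1/495, 1/11)
intersection: [1/495, 2/55)

1/495 2/55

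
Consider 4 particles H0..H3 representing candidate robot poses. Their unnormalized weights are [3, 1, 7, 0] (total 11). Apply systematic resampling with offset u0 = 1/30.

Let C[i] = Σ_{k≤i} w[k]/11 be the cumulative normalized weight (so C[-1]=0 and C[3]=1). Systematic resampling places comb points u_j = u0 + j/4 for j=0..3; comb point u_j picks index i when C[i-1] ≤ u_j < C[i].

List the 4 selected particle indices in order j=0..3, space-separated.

C = [3/11, 4/11, 1, 1]
j=0: u_0=1/30 ∈ [0, 3/11) → index 0
j=1: u_1=17/60 ∈ [3/11, 4/11) → index 1
j=2: u_2=8/15 ∈ [4/11, 1) → index 2
j=3: u_3=47/60 ∈ [4/11, 1) → index 2

0 1 2 2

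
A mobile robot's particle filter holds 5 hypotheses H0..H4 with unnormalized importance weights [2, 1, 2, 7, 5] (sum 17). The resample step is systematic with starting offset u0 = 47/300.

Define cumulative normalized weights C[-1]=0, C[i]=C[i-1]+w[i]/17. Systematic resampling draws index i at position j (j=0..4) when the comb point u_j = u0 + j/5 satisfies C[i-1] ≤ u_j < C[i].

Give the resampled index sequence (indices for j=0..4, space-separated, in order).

1 3 3 4 4

C = [2/17, 3/17, 5/17, 12/17, 1]
j=0: u_0=47/300 ∈ [2/17, 3/17) → index 1
j=1: u_1=107/300 ∈ [5/17, 12/17) → index 3
j=2: u_2=167/300 ∈ [5/17, 12/17) → index 3
j=3: u_3=227/300 ∈ [12/17, 1) → index 4
j=4: u_4=287/300 ∈ [12/17, 1) → index 4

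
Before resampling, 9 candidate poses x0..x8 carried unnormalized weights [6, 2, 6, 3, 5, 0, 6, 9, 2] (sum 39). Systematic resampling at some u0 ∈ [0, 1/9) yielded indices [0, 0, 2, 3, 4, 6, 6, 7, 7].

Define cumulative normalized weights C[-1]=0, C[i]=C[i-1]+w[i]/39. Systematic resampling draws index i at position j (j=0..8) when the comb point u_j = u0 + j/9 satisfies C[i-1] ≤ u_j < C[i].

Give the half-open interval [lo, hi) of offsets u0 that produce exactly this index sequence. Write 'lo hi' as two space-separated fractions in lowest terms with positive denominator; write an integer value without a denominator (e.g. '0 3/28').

C = [2/13, 8/39, 14/39, 17/39, 22/39, 22/39, 28/39, 37/39, 1]
j=0 picked index 0: u0 ∈ [0, 2/13)
j=1 picked index 0: u0 ∈ [-1/9, 5/117)
j=2 picked index 2: u0 ∈ [-2/117, 16/117)
j=3 picked index 3: u0 ∈ [1/39, 4/39)
j=4 picked index 4: u0 ∈ [-1/117, 14/117)
j=5 picked index 6: u0 ∈ [1/117, 19/117)
j=6 picked index 6: u0 ∈ [-4/39, 2/39)
j=7 picked index 7: u0 ∈ [-7/117, 20/117)
j=8 picked index 7: u0 ∈ [-20/117, 7/117)
intersection: [1/39, 5/117)

1/39 5/117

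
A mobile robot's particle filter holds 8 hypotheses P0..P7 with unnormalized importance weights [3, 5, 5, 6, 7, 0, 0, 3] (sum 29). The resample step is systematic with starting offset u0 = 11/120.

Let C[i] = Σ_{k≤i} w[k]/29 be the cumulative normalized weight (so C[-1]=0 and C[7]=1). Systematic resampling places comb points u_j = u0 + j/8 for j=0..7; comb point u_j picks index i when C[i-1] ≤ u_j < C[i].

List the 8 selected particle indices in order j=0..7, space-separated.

C = [3/29, 8/29, 13/29, 19/29, 26/29, 26/29, 26/29, 1]
j=0: u_0=11/120 ∈ [0, 3/29) → index 0
j=1: u_1=13/60 ∈ [3/29, 8/29) → index 1
j=2: u_2=41/120 ∈ [8/29, 13/29) → index 2
j=3: u_3=7/15 ∈ [13/29, 19/29) → index 3
j=4: u_4=71/120 ∈ [13/29, 19/29) → index 3
j=5: u_5=43/60 ∈ [19/29, 26/29) → index 4
j=6: u_6=101/120 ∈ [19/29, 26/29) → index 4
j=7: u_7=29/30 ∈ [26/29, 1) → index 7

0 1 2 3 3 4 4 7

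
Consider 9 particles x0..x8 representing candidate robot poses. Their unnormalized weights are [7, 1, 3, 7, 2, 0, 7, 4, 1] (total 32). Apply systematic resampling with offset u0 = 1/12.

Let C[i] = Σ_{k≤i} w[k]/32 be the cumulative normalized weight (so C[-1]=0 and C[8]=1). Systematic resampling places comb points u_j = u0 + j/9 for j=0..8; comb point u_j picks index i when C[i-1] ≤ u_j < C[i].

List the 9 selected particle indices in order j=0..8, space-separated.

C = [7/32, 1/4, 11/32, 9/16, 5/8, 5/8, 27/32, 31/32, 1]
j=0: u_0=1/12 ∈ [0, 7/32) → index 0
j=1: u_1=7/36 ∈ [0, 7/32) → index 0
j=2: u_2=11/36 ∈ [1/4, 11/32) → index 2
j=3: u_3=5/12 ∈ [11/32, 9/16) → index 3
j=4: u_4=19/36 ∈ [11/32, 9/16) → index 3
j=5: u_5=23/36 ∈ [5/8, 27/32) → index 6
j=6: u_6=3/4 ∈ [5/8, 27/32) → index 6
j=7: u_7=31/36 ∈ [27/32, 31/32) → index 7
j=8: u_8=35/36 ∈ [31/32, 1) → index 8

0 0 2 3 3 6 6 7 8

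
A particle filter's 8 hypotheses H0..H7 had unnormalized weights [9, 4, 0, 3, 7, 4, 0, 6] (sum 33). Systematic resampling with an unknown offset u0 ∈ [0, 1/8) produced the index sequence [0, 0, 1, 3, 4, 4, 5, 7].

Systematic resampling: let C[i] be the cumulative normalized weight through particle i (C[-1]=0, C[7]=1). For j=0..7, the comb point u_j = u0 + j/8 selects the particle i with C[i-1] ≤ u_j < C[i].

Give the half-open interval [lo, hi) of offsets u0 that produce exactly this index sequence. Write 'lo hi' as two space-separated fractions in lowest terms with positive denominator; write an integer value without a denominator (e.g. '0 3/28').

C = [3/11, 13/33, 13/33, 16/33, 23/33, 9/11, 9/11, 1]
j=0 picked index 0: u0 ∈ [0, 3/11)
j=1 picked index 0: u0 ∈ [-1/8, 13/88)
j=2 picked index 1: u0 ∈ [1/44, 19/132)
j=3 picked index 3: u0 ∈ [5/264, 29/264)
j=4 picked index 4: u0 ∈ [-1/66, 13/66)
j=5 picked index 4: u0 ∈ [-37/264, 19/264)
j=6 picked index 5: u0 ∈ [-7/132, 3/44)
j=7 picked index 7: u0 ∈ [-5/88, 1/8)
intersection: [1/44, 3/44)

1/44 3/44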